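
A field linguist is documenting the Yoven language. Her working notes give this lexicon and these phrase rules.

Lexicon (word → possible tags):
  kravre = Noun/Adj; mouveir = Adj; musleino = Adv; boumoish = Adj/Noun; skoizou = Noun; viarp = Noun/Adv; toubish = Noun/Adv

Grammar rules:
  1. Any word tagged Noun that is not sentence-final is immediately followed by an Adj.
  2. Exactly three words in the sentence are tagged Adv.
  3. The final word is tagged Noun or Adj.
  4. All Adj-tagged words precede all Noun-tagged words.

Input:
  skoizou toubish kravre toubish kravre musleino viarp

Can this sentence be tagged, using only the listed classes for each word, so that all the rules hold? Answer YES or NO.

NO

Candidates per position — 1:skoizou {Noun}; 2:toubish {Noun,Adv}; 3:kravre {Noun,Adj}; 4:toubish {Noun,Adv}; 5:kravre {Noun,Adj}; 6:musleino {Adv}; 7:viarp {Noun,Adv}.
Rule 1 cannot be satisfied by any choice of tags from the lexicon.
So there is no consistent tagging.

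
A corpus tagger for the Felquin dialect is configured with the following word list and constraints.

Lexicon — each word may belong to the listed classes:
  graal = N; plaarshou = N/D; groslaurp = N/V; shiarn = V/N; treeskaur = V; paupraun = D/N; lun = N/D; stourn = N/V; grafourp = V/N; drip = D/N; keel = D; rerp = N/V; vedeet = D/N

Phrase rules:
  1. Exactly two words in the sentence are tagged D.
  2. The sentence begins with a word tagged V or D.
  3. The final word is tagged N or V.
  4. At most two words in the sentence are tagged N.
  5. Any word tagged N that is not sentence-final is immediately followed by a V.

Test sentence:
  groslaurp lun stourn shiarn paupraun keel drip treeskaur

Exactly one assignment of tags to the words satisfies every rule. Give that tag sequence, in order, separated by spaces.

V N V V D D N V

Candidates per position — 1:groslaurp {N,V}; 2:lun {N,D}; 3:stourn {N,V}; 4:shiarn {V,N}; 5:paupraun {D,N}; 6:keel {D}; 7:drip {D,N}; 8:treeskaur {V}.
Position 1: N is ruled out by rule 2; that leaves V.
Position 4: N is ruled out by rule 5; that leaves V.
Position 5: N is ruled out by rule 5; that leaves D.
Position 7: D is ruled out by rule 1; that leaves N.
Position 2: D is ruled out by rule 1; that leaves N.
Position 3: N is ruled out by rule 4; that leaves V.
That leaves exactly one tagging: V N V V D D N V.
Checking: rule 1 ok; rule 2 ok; rule 3 ok; rule 4 ok; rule 5 ok.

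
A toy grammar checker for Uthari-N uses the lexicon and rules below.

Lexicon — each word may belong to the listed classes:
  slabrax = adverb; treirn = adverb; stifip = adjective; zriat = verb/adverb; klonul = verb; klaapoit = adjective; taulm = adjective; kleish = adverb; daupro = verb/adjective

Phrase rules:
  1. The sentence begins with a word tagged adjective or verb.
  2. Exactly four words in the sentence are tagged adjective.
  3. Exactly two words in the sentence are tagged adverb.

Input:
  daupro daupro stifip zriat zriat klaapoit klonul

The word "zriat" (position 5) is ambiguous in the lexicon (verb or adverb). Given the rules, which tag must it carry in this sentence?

Candidates per position — 1:daupro {verb,adjective}; 2:daupro {verb,adjective}; 3:stifip {adjective}; 4:zriat {verb,adverb}; 5:zriat {verb,adverb}; 6:klaapoit {adjective}; 7:klonul {verb}.
Position 1: verb is ruled out by rule 2; that leaves adjective.
Position 2: verb is ruled out by rule 2; that leaves adjective.
Position 4: verb is ruled out by rule 3; that leaves adverb.
Position 5: verb is ruled out by rule 3; that leaves adverb.
That leaves exactly one tagging: adjective adjective adjective adverb adverb adjective verb.
Verifying each rule — rule 1 satisfied; rule 2 satisfied; rule 3 satisfied.

adverb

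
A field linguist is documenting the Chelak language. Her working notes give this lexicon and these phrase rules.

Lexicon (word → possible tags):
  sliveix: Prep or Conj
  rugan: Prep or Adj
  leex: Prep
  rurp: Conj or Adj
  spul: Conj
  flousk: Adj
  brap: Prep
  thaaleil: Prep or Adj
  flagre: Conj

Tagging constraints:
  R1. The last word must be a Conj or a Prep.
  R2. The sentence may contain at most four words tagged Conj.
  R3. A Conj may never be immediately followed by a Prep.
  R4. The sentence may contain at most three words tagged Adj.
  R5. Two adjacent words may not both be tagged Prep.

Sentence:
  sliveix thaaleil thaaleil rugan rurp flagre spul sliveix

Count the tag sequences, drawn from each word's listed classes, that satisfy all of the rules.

Candidates per position — 1:sliveix {Prep,Conj}; 2:thaaleil {Prep,Adj}; 3:thaaleil {Prep,Adj}; 4:rugan {Prep,Adj}; 5:rurp {Conj,Adj}; 6:flagre {Conj}; 7:spul {Conj}; 8:sliveix {Prep,Conj}.
There are 64 candidate sequences in total.
Checking each against the rules leaves 7 sequences.
Count = 7.

7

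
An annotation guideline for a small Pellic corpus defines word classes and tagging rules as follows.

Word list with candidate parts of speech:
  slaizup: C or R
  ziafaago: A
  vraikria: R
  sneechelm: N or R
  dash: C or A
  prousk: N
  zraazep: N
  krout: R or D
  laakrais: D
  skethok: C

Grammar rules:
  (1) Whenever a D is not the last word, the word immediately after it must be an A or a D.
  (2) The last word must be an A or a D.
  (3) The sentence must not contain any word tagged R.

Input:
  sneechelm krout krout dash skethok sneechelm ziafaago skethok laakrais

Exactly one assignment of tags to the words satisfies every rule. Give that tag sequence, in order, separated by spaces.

Candidates per position — 1:sneechelm {N,R}; 2:krout {R,D}; 3:krout {R,D}; 4:dash {C,A}; 5:skethok {C}; 6:sneechelm {N,R}; 7:ziafaago {A}; 8:skethok {C}; 9:laakrais {D}.
Position 1: tagging it R would leave rule 3 unsatisfiable, so it must be N.
Position 2: tagging it R would leave rule 3 unsatisfiable, so it must be D.
Position 3: tagging it R would leave rule 1 unsatisfiable, so it must be D.
Position 4: tagging it C would leave rule 1 unsatisfiable, so it must be A.
Position 6: tagging it R would leave rule 3 unsatisfiable, so it must be N.
The only consistent sequence is: N D D A C N A C D.
Rule-by-rule: rule 1 ok; rule 2 ok; rule 3 ok.

N D D A C N A C D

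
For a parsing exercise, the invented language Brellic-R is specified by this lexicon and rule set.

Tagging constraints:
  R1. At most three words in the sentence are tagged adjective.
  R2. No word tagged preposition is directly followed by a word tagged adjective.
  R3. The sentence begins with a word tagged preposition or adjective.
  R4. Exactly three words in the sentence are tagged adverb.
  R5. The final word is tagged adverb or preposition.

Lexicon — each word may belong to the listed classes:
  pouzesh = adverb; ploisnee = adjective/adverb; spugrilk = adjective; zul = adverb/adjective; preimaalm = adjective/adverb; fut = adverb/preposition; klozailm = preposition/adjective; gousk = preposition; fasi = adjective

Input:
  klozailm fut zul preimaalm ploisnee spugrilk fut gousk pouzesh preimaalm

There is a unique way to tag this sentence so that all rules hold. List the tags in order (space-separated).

preposition preposition adverb adjective adjective adjective preposition preposition adverb adverb

Candidates per position — 1:klozailm {preposition,adjective}; 2:fut {adverb,preposition}; 3:zul {adverb,adjective}; 4:preimaalm {adjective,adverb}; 5:ploisnee {adjective,adverb}; 6:spugrilk {adjective}; 7:fut {adverb,preposition}; 8:gousk {preposition}; 9:pouzesh {adverb}; 10:preimaalm {adjective,adverb}.
Position 10: adjective is ruled out by rule 5; that leaves adverb.
The remaining ambiguous positions (1, 2, 3, 4, 5, 7) are resolved jointly — only one combination satisfies every rule.
So the tagging must be: preposition preposition adverb adjective adjective adjective preposition preposition adverb adverb.
Verifying each rule — rule 1 holds; rule 2 holds; rule 3 holds; rule 4 holds; rule 5 holds.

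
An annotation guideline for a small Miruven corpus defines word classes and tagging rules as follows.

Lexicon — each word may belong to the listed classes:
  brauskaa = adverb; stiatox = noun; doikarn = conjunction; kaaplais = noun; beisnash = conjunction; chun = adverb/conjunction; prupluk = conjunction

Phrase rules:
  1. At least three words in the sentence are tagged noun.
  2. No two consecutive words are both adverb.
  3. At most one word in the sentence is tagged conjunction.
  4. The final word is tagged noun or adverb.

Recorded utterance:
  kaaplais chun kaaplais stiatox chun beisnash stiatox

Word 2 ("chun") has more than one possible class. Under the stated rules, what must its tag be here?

adverb

Candidates per position — 1:kaaplais {noun}; 2:chun {adverb,conjunction}; 3:kaaplais {noun}; 4:stiatox {noun}; 5:chun {adverb,conjunction}; 6:beisnash {conjunction}; 7:stiatox {noun}.
If word 2 were conjunction, no tagging could satisfy rule 3; so word 2 is adverb.
If word 5 were conjunction, no tagging could satisfy rule 3; so word 5 is adverb.
The unique satisfying tagging is: noun adverb noun noun adverb conjunction noun.
Check: rule 1 ✓; rule 2 ✓; rule 3 ✓; rule 4 ✓.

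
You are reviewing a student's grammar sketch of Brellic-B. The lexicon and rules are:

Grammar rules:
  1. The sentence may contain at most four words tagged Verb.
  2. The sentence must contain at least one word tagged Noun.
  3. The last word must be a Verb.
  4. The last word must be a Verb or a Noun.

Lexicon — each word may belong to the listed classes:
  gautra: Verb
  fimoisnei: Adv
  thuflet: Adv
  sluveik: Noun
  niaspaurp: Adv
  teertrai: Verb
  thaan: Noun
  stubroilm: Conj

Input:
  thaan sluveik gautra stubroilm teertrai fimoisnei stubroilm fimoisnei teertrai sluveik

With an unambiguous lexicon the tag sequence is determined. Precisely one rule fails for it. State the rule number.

3

Fixed tagging: Noun Noun Verb Conj Verb Adv Conj Adv Verb Noun.
Rule check: R1 pass, R2 pass, R3 fail, R4 pass.
Only rule 3 fails.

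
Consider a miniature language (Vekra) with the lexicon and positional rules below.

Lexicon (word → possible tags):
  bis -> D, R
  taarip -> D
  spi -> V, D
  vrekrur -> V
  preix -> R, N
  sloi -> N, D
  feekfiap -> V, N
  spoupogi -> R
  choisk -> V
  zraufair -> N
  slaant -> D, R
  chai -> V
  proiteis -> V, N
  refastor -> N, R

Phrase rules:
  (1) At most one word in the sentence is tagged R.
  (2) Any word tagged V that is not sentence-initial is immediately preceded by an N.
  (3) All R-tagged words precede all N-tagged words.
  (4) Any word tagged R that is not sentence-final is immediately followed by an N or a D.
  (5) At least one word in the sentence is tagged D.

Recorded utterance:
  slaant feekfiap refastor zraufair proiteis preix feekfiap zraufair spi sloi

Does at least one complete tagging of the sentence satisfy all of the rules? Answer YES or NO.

Candidates per position — 1:slaant {D,R}; 2:feekfiap {V,N}; 3:refastor {N,R}; 4:zraufair {N}; 5:proiteis {V,N}; 6:preix {R,N}; 7:feekfiap {V,N}; 8:zraufair {N}; 9:spi {V,D}; 10:sloi {N,D}.
One satisfying assignment: R N N N V N V N D D.
Verifying each rule — rule 1 ok; rule 2 ok; rule 3 ok; rule 4 ok; rule 5 ok.

YES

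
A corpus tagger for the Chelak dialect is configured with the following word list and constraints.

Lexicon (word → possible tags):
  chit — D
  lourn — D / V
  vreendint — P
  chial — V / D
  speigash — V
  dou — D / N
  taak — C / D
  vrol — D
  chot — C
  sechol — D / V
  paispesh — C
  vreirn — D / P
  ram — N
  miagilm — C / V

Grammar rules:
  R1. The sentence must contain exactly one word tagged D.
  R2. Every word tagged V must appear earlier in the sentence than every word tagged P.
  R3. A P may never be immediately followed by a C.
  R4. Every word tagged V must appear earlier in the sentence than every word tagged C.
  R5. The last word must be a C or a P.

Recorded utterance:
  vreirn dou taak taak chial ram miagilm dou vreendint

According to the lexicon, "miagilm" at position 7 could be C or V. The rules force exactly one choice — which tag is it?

Candidates per position — 1:vreirn {D,P}; 2:dou {D,N}; 3:taak {C,D}; 4:taak {C,D}; 5:chial {V,D}; 6:ram {N}; 7:miagilm {C,V}; 8:dou {D,N}; 9:vreendint {P}.
Position 7: the remaining choice is settled jointly with positions 1, 2, 3, 4, 5, 8 — only C at position 7 is part of a tagging that satisfies every rule.
So the tagging must be: P N C C D N C N P.
Rule-by-rule: rule 1 holds; rule 2 holds; rule 3 holds; rule 4 holds; rule 5 holds.

C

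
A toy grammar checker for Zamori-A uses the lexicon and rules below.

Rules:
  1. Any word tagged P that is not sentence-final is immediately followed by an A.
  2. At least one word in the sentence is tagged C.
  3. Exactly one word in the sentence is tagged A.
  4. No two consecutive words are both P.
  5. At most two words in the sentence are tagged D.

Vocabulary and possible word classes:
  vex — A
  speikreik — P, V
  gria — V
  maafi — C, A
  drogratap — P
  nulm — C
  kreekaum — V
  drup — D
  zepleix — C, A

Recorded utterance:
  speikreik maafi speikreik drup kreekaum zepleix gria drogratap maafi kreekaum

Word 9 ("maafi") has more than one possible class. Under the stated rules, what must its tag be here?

A

Candidates per position — 1:speikreik {P,V}; 2:maafi {C,A}; 3:speikreik {P,V}; 4:drup {D}; 5:kreekaum {V}; 6:zepleix {C,A}; 7:gria {V}; 8:drogratap {P}; 9:maafi {C,A}; 10:kreekaum {V}.
At position 3, choosing P makes rule 1 impossible to satisfy; hence V.
At position 9, choosing C makes rule 1 impossible to satisfy; hence A.
At position 2, choosing A makes rule 3 impossible to satisfy; hence C.
At position 6, choosing A makes rule 3 impossible to satisfy; hence C.
At position 1, choosing P makes rule 1 impossible to satisfy; hence V.
That leaves exactly one tagging: V C V D V C V P A V.
Checking: rule 1 holds; rule 2 holds; rule 3 holds; rule 4 holds; rule 5 holds.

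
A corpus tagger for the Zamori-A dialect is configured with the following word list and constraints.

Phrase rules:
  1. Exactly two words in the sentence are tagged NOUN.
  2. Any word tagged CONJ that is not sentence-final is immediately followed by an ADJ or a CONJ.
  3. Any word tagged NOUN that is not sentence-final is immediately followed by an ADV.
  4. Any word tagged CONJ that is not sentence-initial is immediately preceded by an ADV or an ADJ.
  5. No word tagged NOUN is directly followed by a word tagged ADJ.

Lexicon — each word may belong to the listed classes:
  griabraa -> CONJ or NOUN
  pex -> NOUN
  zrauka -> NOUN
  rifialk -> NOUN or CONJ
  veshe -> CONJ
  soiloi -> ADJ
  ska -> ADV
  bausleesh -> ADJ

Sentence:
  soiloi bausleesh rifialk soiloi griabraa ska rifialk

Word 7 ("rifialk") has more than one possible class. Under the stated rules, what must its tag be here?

NOUN

Candidates per position — 1:soiloi {ADJ}; 2:bausleesh {ADJ}; 3:rifialk {NOUN,CONJ}; 4:soiloi {ADJ}; 5:griabraa {CONJ,NOUN}; 6:ska {ADV}; 7:rifialk {NOUN,CONJ}.
Position 3: tagging it NOUN would leave rule 3 unsatisfiable, so it must be CONJ.
Position 5: tagging it CONJ would leave rule 1 unsatisfiable, so it must be NOUN.
Position 7: tagging it CONJ would leave rule 1 unsatisfiable, so it must be NOUN.
The only consistent sequence is: ADJ ADJ CONJ ADJ NOUN ADV NOUN.
Checking: rule 1 ✓; rule 2 ✓; rule 3 ✓; rule 4 ✓; rule 5 ✓.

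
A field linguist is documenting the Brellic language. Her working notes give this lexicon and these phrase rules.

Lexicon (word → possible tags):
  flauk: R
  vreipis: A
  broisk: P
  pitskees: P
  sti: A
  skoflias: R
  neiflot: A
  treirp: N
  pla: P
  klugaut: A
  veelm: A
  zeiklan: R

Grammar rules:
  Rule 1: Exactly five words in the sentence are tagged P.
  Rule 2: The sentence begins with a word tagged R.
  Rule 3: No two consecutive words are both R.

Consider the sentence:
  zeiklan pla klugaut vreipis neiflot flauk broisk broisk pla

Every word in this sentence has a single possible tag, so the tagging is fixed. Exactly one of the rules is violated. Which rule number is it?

1

Fixed tagging: R P A A A R P P P.
Rule check: R1 fails, R2 ok, R3 ok.
Only rule 1 fails.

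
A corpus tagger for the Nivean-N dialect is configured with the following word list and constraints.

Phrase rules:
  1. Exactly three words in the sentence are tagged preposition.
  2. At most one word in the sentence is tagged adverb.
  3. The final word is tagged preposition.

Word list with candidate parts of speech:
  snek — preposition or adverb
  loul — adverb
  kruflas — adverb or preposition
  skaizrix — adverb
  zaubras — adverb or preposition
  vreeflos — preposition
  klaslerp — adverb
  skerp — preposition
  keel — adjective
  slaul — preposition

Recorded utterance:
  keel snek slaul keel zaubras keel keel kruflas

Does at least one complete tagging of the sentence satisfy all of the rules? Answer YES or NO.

Candidates per position — 1:keel {adjective}; 2:snek {preposition,adverb}; 3:slaul {preposition}; 4:keel {adjective}; 5:zaubras {adverb,preposition}; 6:keel {adjective}; 7:keel {adjective}; 8:kruflas {adverb,preposition}.
One satisfying assignment: adjective adverb preposition adjective preposition adjective adjective preposition.
Checking: rule 1 holds; rule 2 holds; rule 3 holds.

YES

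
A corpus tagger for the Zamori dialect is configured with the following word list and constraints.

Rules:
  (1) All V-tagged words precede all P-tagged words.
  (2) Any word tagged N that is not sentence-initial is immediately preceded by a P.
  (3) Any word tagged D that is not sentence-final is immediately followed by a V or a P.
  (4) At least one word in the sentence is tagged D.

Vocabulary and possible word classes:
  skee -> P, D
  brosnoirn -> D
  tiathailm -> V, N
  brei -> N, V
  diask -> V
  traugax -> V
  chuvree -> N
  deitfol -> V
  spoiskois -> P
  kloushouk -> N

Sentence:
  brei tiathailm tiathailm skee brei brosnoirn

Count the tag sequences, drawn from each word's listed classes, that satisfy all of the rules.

4

Candidates per position — 1:brei {N,V}; 2:tiathailm {V,N}; 3:tiathailm {V,N}; 4:skee {P,D}; 5:brei {N,V}; 6:brosnoirn {D}.
There are 32 candidate sequences in total.
The sequences that satisfy every rule: N V V P N D; N V V D V D; V V V P N D; V V V D V D.
Count = 4.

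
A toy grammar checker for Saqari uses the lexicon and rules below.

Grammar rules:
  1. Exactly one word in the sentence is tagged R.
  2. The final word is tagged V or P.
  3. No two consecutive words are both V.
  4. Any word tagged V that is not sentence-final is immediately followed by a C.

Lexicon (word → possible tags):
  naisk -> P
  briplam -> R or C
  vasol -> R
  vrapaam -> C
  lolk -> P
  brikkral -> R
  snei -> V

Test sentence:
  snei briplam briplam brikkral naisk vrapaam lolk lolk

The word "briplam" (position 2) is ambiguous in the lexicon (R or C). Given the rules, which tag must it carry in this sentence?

C

Candidates per position — 1:snei {V}; 2:briplam {R,C}; 3:briplam {R,C}; 4:brikkral {R}; 5:naisk {P}; 6:vrapaam {C}; 7:lolk {P}; 8:lolk {P}.
Word 2 cannot be R — rule 1 would then fail for every completion. It is C.
Word 3 cannot be R — rule 1 would then fail for every completion. It is C.
So the tagging must be: V C C R P C P P.
Check: rule 1 holds; rule 2 holds; rule 3 holds; rule 4 holds.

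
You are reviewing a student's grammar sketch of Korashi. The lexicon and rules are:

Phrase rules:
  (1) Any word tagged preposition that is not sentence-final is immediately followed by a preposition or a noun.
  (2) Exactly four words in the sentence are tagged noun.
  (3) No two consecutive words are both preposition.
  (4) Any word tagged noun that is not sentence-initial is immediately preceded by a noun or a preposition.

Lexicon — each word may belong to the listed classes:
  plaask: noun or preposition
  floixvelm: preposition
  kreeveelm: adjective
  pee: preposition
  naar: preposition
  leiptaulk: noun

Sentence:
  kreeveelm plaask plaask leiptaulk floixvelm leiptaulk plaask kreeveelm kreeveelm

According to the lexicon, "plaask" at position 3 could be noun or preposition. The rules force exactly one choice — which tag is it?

noun

Candidates per position — 1:kreeveelm {adjective}; 2:plaask {noun,preposition}; 3:plaask {noun,preposition}; 4:leiptaulk {noun}; 5:floixvelm {preposition}; 6:leiptaulk {noun}; 7:plaask {noun,preposition}; 8:kreeveelm {adjective}; 9:kreeveelm {adjective}.
Position 2: noun is ruled out by rule 4; that leaves preposition.
Position 3: preposition is ruled out by rule 2; that leaves noun.
Position 7: preposition is ruled out by rule 1; that leaves noun.
So the tagging must be: adjective preposition noun noun preposition noun noun adjective adjective.
Checking: rule 1 ok; rule 2 ok; rule 3 ok; rule 4 ok.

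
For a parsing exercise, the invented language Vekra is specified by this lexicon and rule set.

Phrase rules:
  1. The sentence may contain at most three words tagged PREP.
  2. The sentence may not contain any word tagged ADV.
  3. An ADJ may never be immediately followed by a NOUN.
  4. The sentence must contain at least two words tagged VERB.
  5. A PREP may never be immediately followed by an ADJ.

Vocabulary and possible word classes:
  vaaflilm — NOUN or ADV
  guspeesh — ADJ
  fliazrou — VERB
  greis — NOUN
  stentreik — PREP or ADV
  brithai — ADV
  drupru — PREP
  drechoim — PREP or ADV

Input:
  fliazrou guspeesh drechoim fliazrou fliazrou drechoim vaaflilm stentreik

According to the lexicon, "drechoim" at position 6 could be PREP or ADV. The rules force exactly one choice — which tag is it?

PREP

Candidates per position — 1:fliazrou {VERB}; 2:guspeesh {ADJ}; 3:drechoim {PREP,ADV}; 4:fliazrou {VERB}; 5:fliazrou {VERB}; 6:drechoim {PREP,ADV}; 7:vaaflilm {NOUN,ADV}; 8:stentreik {PREP,ADV}.
Position 3: tagging it ADV would leave rule 2 unsatisfiable, so it must be PREP.
Position 6: tagging it ADV would leave rule 2 unsatisfiable, so it must be PREP.
Position 7: tagging it ADV would leave rule 2 unsatisfiable, so it must be NOUN.
Position 8: tagging it ADV would leave rule 2 unsatisfiable, so it must be PREP.
The unique satisfying tagging is: VERB ADJ PREP VERB VERB PREP NOUN PREP.
Checking: rule 1 ✓; rule 2 ✓; rule 3 ✓; rule 4 ✓; rule 5 ✓.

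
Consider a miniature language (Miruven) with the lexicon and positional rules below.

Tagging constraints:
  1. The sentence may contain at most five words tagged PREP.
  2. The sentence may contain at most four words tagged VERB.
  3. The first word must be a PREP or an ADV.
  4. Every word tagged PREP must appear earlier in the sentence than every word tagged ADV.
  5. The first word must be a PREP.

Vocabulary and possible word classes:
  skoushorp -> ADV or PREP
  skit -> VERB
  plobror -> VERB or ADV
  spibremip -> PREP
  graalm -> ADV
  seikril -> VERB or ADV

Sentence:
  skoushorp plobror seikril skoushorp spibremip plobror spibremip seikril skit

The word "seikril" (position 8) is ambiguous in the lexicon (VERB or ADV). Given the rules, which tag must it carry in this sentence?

ADV

Candidates per position — 1:skoushorp {ADV,PREP}; 2:plobror {VERB,ADV}; 3:seikril {VERB,ADV}; 4:skoushorp {ADV,PREP}; 5:spibremip {PREP}; 6:plobror {VERB,ADV}; 7:spibremip {PREP}; 8:seikril {VERB,ADV}; 9:skit {VERB}.
Word 1 cannot be ADV — rule 4 would then fail for every completion. It is PREP.
Word 2 cannot be ADV — rule 4 would then fail for every completion. It is VERB.
Word 3 cannot be ADV — rule 4 would then fail for every completion. It is VERB.
Word 4 cannot be ADV — rule 4 would then fail for every completion. It is PREP.
Word 6 cannot be ADV — rule 4 would then fail for every completion. It is VERB.
Word 8 cannot be VERB — rule 2 would then fail for every completion. It is ADV.
So the tagging must be: PREP VERB VERB PREP PREP VERB PREP ADV VERB.
Verifying each rule — rule 1 satisfied; rule 2 satisfied; rule 3 satisfied; rule 4 satisfied; rule 5 satisfied.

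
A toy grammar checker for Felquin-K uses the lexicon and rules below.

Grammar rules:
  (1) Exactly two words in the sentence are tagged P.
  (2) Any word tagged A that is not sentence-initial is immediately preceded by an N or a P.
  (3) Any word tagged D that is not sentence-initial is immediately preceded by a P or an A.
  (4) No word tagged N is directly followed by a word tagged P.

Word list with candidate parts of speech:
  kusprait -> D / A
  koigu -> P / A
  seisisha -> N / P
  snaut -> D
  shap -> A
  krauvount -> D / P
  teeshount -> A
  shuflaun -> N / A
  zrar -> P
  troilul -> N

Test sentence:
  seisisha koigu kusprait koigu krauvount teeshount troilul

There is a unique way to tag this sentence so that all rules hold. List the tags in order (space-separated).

Candidates per position — 1:seisisha {N,P}; 2:koigu {P,A}; 3:kusprait {D,A}; 4:koigu {P,A}; 5:krauvount {D,P}; 6:teeshount {A}; 7:troilul {N}.
Word 4 cannot be A — rule 2 would then fail for every completion. It is P.
Word 5 cannot be D — rule 2 would then fail for every completion. It is P.
Word 1 cannot be P — rule 1 would then fail for every completion. It is N.
Word 2 cannot be P — rule 1 would then fail for every completion. It is A.
Word 3 cannot be A — rule 2 would then fail for every completion. It is D.
So the tagging must be: N A D P P A N.
Checking: rule 1 ok; rule 2 ok; rule 3 ok; rule 4 ok.

N A D P P A N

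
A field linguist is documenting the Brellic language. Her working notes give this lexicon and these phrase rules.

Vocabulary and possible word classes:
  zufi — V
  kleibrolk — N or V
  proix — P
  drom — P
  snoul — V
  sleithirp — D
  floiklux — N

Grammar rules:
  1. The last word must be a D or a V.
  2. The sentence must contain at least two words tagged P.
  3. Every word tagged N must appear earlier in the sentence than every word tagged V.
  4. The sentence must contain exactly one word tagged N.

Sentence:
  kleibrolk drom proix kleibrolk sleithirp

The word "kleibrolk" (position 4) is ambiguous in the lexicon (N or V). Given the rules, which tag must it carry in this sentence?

V

Candidates per position — 1:kleibrolk {N,V}; 2:drom {P}; 3:proix {P}; 4:kleibrolk {N,V}; 5:sleithirp {D}.
Position 4: the remaining choice is settled jointly with positions 1 — only V at position 4 is part of a tagging that satisfies every rule.
The only consistent sequence is: N P P V D.
Verifying each rule — rule 1 satisfied; rule 2 satisfied; rule 3 satisfied; rule 4 satisfied.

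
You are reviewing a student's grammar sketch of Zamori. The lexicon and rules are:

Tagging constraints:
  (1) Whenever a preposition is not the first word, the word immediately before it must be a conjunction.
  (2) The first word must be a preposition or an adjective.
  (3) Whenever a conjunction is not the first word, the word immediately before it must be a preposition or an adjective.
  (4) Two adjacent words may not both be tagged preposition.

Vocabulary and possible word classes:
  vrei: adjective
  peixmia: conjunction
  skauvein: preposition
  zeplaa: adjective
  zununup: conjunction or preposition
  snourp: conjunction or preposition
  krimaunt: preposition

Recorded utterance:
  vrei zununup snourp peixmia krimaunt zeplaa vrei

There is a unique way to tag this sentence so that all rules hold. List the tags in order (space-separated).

adjective conjunction preposition conjunction preposition adjective adjective

Candidates per position — 1:vrei {adjective}; 2:zununup {conjunction,preposition}; 3:snourp {conjunction,preposition}; 4:peixmia {conjunction}; 5:krimaunt {preposition}; 6:zeplaa {adjective}; 7:vrei {adjective}.
Word 2 cannot be preposition — rule 1 would then fail for every completion. It is conjunction.
Word 3 cannot be conjunction — rule 3 would then fail for every completion. It is preposition.
That leaves exactly one tagging: adjective conjunction preposition conjunction preposition adjective adjective.
Checking: rule 1 ✓; rule 2 ✓; rule 3 ✓; rule 4 ✓.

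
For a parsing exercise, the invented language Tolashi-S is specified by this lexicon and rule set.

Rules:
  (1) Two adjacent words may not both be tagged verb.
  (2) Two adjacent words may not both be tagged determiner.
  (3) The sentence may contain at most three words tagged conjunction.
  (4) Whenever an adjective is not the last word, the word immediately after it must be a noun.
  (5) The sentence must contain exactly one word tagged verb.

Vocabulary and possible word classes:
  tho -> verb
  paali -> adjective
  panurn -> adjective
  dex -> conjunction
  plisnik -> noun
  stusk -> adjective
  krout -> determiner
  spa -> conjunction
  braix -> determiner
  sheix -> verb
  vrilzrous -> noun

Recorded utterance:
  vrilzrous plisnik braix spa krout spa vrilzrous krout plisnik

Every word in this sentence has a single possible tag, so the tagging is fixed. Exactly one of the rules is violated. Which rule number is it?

Fixed tagging: noun noun determiner conjunction determiner conjunction noun determiner noun.
Applying the rules: R1 ok, R2 ok, R3 ok, R4 ok, R5 fails.
Only rule 5 fails.

5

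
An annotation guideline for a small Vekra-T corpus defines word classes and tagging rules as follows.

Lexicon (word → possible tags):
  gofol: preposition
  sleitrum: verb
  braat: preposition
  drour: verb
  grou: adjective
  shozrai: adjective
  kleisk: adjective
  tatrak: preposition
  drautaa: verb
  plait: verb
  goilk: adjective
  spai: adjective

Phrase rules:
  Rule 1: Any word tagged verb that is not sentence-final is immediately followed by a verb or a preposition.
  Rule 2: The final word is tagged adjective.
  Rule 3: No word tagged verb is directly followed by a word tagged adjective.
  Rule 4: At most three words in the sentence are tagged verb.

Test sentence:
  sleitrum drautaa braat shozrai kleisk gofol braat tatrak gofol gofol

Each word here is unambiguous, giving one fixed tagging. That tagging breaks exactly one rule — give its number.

2

Fixed tagging: verb verb preposition adjective adjective preposition preposition preposition preposition preposition.
Applying the rules: R1 holds, R2 violated, R3 holds, R4 holds.
Only rule 2 fails.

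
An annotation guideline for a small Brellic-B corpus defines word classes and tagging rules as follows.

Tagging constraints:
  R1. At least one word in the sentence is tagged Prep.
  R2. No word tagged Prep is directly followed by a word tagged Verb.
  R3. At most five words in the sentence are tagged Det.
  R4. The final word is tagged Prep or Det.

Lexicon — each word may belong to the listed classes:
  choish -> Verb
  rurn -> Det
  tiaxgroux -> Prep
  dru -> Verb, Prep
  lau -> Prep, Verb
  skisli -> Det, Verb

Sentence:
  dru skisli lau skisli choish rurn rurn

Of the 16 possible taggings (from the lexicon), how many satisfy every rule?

5

Candidates per position — 1:dru {Verb,Prep}; 2:skisli {Det,Verb}; 3:lau {Prep,Verb}; 4:skisli {Det,Verb}; 5:choish {Verb}; 6:rurn {Det}; 7:rurn {Det}.
There are 16 candidate sequences in total.
The sequences that satisfy every rule: Verb Det Prep Det Verb Det Det; Verb Verb Prep Det Verb Det Det; Prep Det Prep Det Verb Det Det; Prep Det Verb Det Verb Det Det; Prep Det Verb Verb Verb Det Det.
Count = 5.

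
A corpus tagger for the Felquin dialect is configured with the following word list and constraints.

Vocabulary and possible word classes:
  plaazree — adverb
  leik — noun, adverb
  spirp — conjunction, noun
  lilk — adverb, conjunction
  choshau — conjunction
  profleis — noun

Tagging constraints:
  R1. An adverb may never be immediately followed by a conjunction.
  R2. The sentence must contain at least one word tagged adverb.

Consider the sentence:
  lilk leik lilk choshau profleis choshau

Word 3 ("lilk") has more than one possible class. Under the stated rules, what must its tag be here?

conjunction

Candidates per position — 1:lilk {adverb,conjunction}; 2:leik {noun,adverb}; 3:lilk {adverb,conjunction}; 4:choshau {conjunction}; 5:profleis {noun}; 6:choshau {conjunction}.
Position 2: adverb is ruled out by rule 1; that leaves noun.
Position 3: adverb is ruled out by rule 1; that leaves conjunction.
Position 1: conjunction is ruled out by rule 2; that leaves adverb.
The only consistent sequence is: adverb noun conjunction conjunction noun conjunction.
Verifying each rule — rule 1 ok; rule 2 ok.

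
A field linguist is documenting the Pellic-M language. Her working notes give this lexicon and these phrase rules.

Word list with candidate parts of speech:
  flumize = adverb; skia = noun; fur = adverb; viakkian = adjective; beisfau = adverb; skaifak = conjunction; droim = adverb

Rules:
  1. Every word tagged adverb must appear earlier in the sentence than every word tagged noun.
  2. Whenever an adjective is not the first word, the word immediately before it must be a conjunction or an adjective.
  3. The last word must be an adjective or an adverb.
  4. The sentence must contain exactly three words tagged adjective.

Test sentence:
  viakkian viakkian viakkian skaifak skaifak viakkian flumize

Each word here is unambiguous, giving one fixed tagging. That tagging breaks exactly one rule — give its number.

4

Fixed tagging: adjective adjective adjective conjunction conjunction adjective adverb.
Checking each rule: R1 ✓, R2 ✓, R3 ✓, R4 ✗.
Only rule 4 fails.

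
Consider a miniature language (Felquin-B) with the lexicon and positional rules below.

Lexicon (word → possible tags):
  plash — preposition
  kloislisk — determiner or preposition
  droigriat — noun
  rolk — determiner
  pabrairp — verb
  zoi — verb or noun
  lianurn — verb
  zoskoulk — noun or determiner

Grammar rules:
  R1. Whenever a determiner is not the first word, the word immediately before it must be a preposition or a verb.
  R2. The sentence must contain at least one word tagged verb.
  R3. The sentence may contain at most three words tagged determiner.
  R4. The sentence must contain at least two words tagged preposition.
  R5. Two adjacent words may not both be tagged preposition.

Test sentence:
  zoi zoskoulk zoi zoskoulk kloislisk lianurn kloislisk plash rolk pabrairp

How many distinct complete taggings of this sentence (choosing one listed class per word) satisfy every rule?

8

Candidates per position — 1:zoi {verb,noun}; 2:zoskoulk {noun,determiner}; 3:zoi {verb,noun}; 4:zoskoulk {noun,determiner}; 5:kloislisk {determiner,preposition}; 6:lianurn {verb}; 7:kloislisk {determiner,preposition}; 8:plash {preposition}; 9:rolk {determiner}; 10:pabrairp {verb}.
There are 64 candidate sequences in total.
Checking each against the rules leaves 8 sequences.
Count = 8.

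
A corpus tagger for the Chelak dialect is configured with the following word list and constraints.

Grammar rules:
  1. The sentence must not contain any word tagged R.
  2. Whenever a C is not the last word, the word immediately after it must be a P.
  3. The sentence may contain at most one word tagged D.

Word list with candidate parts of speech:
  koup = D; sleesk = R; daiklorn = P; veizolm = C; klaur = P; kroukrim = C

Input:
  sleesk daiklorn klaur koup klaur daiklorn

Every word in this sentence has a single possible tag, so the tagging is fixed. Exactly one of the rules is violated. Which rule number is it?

Fixed tagging: R P P D P P.
Checking each rule: R1 fail, R2 pass, R3 pass.
Only rule 1 fails.

1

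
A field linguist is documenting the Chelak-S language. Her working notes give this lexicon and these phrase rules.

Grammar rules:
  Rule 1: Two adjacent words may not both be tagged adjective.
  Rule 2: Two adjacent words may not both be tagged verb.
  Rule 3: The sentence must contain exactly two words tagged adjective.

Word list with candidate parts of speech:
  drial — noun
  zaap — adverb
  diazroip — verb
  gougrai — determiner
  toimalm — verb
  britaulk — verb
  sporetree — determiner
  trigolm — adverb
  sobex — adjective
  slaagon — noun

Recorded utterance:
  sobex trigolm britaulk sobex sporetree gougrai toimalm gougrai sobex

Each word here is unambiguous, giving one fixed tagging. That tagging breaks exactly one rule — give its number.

3

Fixed tagging: adjective adverb verb adjective determiner determiner verb determiner adjective.
Checking each rule: R1 ok, R2 ok, R3 fails.
Only rule 3 fails.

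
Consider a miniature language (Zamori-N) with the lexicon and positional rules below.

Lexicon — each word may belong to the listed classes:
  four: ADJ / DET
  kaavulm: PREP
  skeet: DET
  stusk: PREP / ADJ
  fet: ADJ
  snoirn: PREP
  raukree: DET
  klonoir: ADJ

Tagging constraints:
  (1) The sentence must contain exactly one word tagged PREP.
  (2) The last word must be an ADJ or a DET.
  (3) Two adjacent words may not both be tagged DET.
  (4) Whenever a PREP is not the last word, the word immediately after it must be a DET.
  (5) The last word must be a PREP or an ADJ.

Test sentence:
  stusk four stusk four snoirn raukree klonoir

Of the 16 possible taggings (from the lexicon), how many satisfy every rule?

4

Candidates per position — 1:stusk {PREP,ADJ}; 2:four {ADJ,DET}; 3:stusk {PREP,ADJ}; 4:four {ADJ,DET}; 5:snoirn {PREP}; 6:raukree {DET}; 7:klonoir {ADJ}.
There are 16 candidate sequences in total.
The sequences that satisfy every rule: ADJ ADJ ADJ ADJ PREP DET ADJ; ADJ ADJ ADJ DET PREP DET ADJ; ADJ DET ADJ ADJ PREP DET ADJ; ADJ DET ADJ DET PREP DET ADJ.
Count = 4.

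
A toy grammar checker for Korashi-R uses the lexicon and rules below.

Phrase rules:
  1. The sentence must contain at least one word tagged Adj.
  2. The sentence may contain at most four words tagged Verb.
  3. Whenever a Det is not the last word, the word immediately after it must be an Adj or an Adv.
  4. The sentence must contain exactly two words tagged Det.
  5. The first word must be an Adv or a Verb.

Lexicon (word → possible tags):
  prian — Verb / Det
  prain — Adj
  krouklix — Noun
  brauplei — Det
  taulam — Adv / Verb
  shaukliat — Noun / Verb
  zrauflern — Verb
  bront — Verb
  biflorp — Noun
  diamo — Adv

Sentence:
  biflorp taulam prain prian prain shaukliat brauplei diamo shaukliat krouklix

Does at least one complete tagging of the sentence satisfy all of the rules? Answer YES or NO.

Candidates per position — 1:biflorp {Noun}; 2:taulam {Adv,Verb}; 3:prain {Adj}; 4:prian {Verb,Det}; 5:prain {Adj}; 6:shaukliat {Noun,Verb}; 7:brauplei {Det}; 8:diamo {Adv}; 9:shaukliat {Noun,Verb}; 10:krouklix {Noun}.
Rule 5 cannot be satisfied by any choice of tags from the lexicon.
So there is no consistent tagging.

NO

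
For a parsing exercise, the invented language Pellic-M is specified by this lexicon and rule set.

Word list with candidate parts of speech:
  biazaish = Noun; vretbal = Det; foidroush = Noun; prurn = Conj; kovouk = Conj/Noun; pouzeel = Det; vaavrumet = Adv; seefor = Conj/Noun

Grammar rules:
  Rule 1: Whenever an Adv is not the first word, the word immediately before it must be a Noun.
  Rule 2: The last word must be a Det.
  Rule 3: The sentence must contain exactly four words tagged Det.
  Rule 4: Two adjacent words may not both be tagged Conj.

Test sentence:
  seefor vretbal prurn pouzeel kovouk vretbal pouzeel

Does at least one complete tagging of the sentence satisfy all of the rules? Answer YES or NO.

Candidates per position — 1:seefor {Conj,Noun}; 2:vretbal {Det}; 3:prurn {Conj}; 4:pouzeel {Det}; 5:kovouk {Conj,Noun}; 6:vretbal {Det}; 7:pouzeel {Det}.
One satisfying assignment: Noun Det Conj Det Noun Det Det.
Verifying each rule — rule 1 holds; rule 2 holds; rule 3 holds; rule 4 holds.

YES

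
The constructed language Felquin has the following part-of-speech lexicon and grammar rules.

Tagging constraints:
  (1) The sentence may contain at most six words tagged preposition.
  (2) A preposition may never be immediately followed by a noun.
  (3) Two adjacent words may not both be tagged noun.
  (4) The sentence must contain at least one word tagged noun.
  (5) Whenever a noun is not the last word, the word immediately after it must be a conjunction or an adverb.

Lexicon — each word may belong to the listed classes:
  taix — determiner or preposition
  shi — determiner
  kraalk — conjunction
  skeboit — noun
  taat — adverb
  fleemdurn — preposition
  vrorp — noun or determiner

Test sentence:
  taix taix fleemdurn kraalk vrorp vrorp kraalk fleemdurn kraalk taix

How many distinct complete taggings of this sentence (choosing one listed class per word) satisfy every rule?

Candidates per position — 1:taix {determiner,preposition}; 2:taix {determiner,preposition}; 3:fleemdurn {preposition}; 4:kraalk {conjunction}; 5:vrorp {noun,determiner}; 6:vrorp {noun,determiner}; 7:kraalk {conjunction}; 8:fleemdurn {preposition}; 9:kraalk {conjunction}; 10:taix {determiner,preposition}.
There are 32 candidate sequences in total.
Checking each against the rules leaves 8 sequences.
Count = 8.

8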